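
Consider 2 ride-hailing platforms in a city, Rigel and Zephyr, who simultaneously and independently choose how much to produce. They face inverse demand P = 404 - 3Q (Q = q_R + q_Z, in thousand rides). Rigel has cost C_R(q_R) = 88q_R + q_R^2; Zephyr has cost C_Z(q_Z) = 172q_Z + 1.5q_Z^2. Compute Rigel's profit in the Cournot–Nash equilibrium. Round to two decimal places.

Rigel's profit: π_R = (404 - 3Q)q_R - (88q_R + q_R²). Setting ∂π_R/∂q_R = 0: 316 - 8q_R - 3(q_Z) = 0.
Zephyr's first-order condition: 232 - 9q_Z - 3(q_R) = 0.
Rearranging gives the reaction functions q_R = (316 - 3q_Z)/8 and q_Z = (232 - 3q_R)/9.
Solving the pair: q_R = 716/21, q_Z = 908/63.
Price P = 404 - 3·48.5079 = 258.4762.
Rigel's profit: 258.4762·(716/21) - 88·(716/21) - (716/21)² = 4649.9410.

4649.94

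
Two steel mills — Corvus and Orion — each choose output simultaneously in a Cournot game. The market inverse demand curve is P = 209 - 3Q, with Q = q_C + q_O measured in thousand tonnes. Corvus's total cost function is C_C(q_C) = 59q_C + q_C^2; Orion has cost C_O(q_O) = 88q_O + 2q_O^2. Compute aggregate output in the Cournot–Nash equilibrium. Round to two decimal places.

Corvus's profit: π_C = (209 - 3Q)q_C - (59q_C + q_C²). Setting ∂π_C/∂q_C = 0: 150 - 8q_C - 3(q_O) = 0.
Orion's first-order condition: 121 - 10q_O - 3(q_C) = 0.
So q_C = (150 - 3q_O)/8 and q_O = (121 - 3q_C)/10.
Solving the pair: q_C = 1137/71, q_O = 518/71.
Total output Q = 1137/71 + 518/71 = 1655/71.

23.31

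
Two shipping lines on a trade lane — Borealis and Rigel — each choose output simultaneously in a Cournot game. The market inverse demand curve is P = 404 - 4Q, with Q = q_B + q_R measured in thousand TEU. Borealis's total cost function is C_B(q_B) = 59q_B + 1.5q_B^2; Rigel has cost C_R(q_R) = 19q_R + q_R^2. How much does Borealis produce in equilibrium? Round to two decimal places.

20.32

Borealis's profit: π_B = (404 - 4Q)q_B - (59q_B + (3/2)q_B²). Setting ∂π_B/∂q_B = 0: 345 - 11q_B - 4(q_R) = 0.
Rigel's first-order condition: 385 - 10q_R - 4(q_B) = 0.
Rearranging gives the reaction functions q_B = (345 - 4q_R)/11 and q_R = (385 - 4q_B)/10.
Substituting one into the other gives q_B = 955/47 and q_R = 30.3723.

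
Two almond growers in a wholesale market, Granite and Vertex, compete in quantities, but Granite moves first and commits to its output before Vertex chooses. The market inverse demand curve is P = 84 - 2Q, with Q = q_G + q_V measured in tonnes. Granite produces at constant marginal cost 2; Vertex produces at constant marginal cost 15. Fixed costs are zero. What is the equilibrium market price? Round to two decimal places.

Solve by backward induction. Given q_G, the follower Vertex maximises π_V = (84 - 2q_G - 2q_V)q_V - 15q_V.
∂π_V/∂q_V = 69 - 2q_G - 4q_V = 0 gives the reaction function q_V = (69 - 2q_G)/4.
Granite substitutes q_V(q_G) into its own profit: π_G = q_G(84 - 2q_G - (69 - 2q_G)/2) - 2q_G = (99/2 - q_G)q_G - 2q_G.
Maximising: ∂π_G/∂q_G = 95/2 - 2q_G = 0, giving q_G = 95/4.
Then q_V = (69 - 2·(95/4))/4 = 43/8.
Total output Q = 233/8, so price P = 84 - 2·(233/8) = 103/4.

25.75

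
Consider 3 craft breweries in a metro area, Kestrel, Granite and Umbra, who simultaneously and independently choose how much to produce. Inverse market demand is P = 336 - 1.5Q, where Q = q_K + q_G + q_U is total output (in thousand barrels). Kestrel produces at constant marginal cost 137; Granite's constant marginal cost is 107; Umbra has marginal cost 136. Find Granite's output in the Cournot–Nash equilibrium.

Kestrel's profit: π_K = (336 - 1.5Q)q_K - (137q_K). Setting ∂π_K/∂q_K = 0: 199 - 3q_K - (3/2)(q_G + q_U) = 0.
Granite's first-order condition: 229 - 3q_G - (3/2)(q_K + q_U) = 0.
Umbra's first-order condition: 200 - 3q_U - (3/2)(q_K + q_G) = 0.
Adding the 3 conditions: 628 − 3Q − 3Q = 0, i.e. Q = 314/3.
Back-substituting: q_K = (199 − 157)/(3/2) = 28, q_G = (229 − 157)/(3/2) = 48, q_U = (200 − 157)/(3/2) = 86/3.

48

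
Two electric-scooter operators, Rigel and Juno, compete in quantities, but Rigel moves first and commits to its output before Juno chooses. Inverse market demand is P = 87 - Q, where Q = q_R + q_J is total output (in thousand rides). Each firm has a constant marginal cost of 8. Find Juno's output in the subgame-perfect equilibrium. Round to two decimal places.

The follower Juno best-responds to any q_R: π_J = (87 - Q)q_J - 8q_J.
Setting the follower's marginal profit to zero, 79 - q_R - 2q_J = 0, i.e. q_J = (79 - q_R)/2.
Rigel substitutes q_J(q_R) into its own profit: π_R = q_R(87 - q_R - (79 - q_R)/2) - 8q_R = (95/2 - (1/2)q_R)q_R - 8q_R.
Maximising: ∂π_R/∂q_R = 79/2 - q_R = 0, giving q_R = 79/2.
Then q_J = (79 - 79/2)/2 = 79/4.

19.75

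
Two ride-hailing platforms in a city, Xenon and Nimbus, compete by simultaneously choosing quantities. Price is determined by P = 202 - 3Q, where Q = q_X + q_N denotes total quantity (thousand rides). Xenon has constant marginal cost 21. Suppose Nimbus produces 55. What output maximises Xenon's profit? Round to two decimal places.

2.67

With the rival's output fixed at 55, Xenon's profit is π_X = (202 - 3·55 - 3q_X)q_X - (21q_X) = (37 - 3q_X)q_X - (21q_X).
∂π_X/∂q_X = 16 - 6q_X = 0, so q_X = 8/3.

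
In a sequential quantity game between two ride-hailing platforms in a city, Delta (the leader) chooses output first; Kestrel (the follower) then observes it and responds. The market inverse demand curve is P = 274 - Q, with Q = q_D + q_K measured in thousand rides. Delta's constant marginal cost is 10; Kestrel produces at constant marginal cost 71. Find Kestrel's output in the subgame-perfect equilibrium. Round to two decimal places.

20.25

The follower Kestrel best-responds to any q_D: π_K = (274 - Q)q_K - 71q_K.
∂π_K/∂q_K = 203 - q_D - 2q_K = 0 gives the reaction function q_K = (203 - q_D)/2.
Delta substitutes q_K(q_D) into its own profit: π_D = q_D(274 - q_D - (203 - q_D)/2) - 10q_D = (345/2 - (1/2)q_D)q_D - 10q_D.
Maximising: ∂π_D/∂q_D = 325/2 - q_D = 0, giving q_D = 325/2.
Then q_K = (203 - 325/2)/2 = 81/4.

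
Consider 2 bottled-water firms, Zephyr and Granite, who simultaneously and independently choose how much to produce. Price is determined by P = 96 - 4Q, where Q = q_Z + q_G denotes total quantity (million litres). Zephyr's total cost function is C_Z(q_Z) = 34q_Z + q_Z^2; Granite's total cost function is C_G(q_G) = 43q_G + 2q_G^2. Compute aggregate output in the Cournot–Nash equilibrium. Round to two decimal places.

7.83

Zephyr's profit: π_Z = (96 - 4Q)q_Z - (34q_Z + q_Z²). Setting ∂π_Z/∂q_Z = 0: 62 - 10q_Z - 4(q_G) = 0.
Granite's profit: π_G = (96 - 4Q)q_G - (43q_G + 2q_G²). Setting ∂π_G/∂q_G = 0: 53 - 12q_G - 4(q_Z) = 0.
So q_Z = (62 - 4q_G)/10 and q_G = (53 - 4q_Z)/12.
Solving the pair: q_Z = 133/26, q_G = 141/52.
Total output Q = 133/26 + 141/52 = 407/52.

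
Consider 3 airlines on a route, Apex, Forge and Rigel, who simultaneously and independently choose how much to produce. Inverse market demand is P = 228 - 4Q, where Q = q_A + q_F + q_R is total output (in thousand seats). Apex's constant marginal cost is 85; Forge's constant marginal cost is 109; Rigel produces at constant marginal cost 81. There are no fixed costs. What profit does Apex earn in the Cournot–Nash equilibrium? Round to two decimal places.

415.14

Apex's profit: π_A = (228 - 4Q)q_A - (85q_A). Setting ∂π_A/∂q_A = 0: 143 - 8q_A - 4(q_F + q_R) = 0.
Forge's first-order condition: 119 - 8q_F - 4(q_A + q_R) = 0.
Rigel's profit: π_R = (228 - 4Q)q_R - (81q_R). Setting ∂π_R/∂q_R = 0: 147 - 8q_R - 4(q_A + q_F) = 0.
Adding the 3 conditions: 409 − 8Q − 8Q = 0, i.e. Q = 409/16.
Back-substituting: q_A = (143 − 409/4)/4 = 163/16, q_F = (119 − 409/4)/4 = 67/16, q_R = (147 − 409/4)/4 = 179/16.
Price P = 228 - 4·(409/16) = 503/4.
Apex's profit: (503/4 - 85)·(163/16) = 415.1406.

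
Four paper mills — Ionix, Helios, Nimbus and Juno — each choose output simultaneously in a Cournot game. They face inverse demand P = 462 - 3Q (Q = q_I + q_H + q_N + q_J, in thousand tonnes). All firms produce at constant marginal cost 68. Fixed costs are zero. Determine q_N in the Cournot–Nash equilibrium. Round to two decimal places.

Each firm earns π_i = (462 - 3Q)q_i - 68q_i.
First-order condition (treating rivals' output as given): 394 - 6q_i - 3·Σ_{j≠i} q_j = 0.
By symmetry each firm produces the same amount; substituting Σ_{j≠i} q_j = 3q_i yields q_i = 394/15.

26.27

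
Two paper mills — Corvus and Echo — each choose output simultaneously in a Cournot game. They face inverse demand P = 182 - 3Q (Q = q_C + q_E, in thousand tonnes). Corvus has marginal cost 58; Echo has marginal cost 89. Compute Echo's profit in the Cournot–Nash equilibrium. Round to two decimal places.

Corvus's profit: π_C = (182 - 3Q)q_C - (58q_C). Setting ∂π_C/∂q_C = 0: 124 - 6q_C - 3(q_E) = 0.
Echo's first-order condition: 93 - 6q_E - 3(q_C) = 0.
So q_C = (124 - 3q_E)/6 and q_E = (93 - 3q_C)/6.
Solving the pair: q_C = 155/9, q_E = 62/9.
Price P = 182 - 3·(217/9) = 329/3.
Echo's profit: (329/3 - 89)·(62/9) = 142.3704.

142.37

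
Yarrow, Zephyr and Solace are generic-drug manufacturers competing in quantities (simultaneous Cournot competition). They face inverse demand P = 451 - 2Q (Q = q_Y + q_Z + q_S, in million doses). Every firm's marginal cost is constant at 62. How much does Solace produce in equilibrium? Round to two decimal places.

A representative firm's profit is π_i = q_i(451 - 2Q) - 62q_i.
First-order condition (treating rivals' output as given): 389 - 4q_i - 2·Σ_{j≠i} q_j = 0.
By symmetry each firm produces the same amount; substituting Σ_{j≠i} q_j = 2q_i yields q_i = 389/8.

48.63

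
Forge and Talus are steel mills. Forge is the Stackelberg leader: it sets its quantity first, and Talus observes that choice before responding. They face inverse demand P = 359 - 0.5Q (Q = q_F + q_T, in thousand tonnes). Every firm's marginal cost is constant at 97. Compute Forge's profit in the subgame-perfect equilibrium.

17161

Solve by backward induction. Given q_F, the follower Talus maximises π_T = (359 - (1/2)q_F - (1/2)q_T)q_T - 97q_T.
∂π_T/∂q_T = 262 - (1/2)q_F - q_T = 0 gives the reaction function q_T = (262 - (1/2)q_F).
Forge substitutes q_T(q_F) into its own profit: π_F = q_F(359 - (1/2)q_F - (262 - (1/2)q_F)/2) - 97q_F = (228 - (1/4)q_F)q_F - 97q_F.
The leader's first-order condition 131 - (1/2)q_F = 0 yields q_F = 262.
Then q_T = (262 - (1/2)·262) = 131.
Price P = 359 - (1/2)·393 = 325/2.
Forge's profit: (325/2 - 97)·262 = 17161.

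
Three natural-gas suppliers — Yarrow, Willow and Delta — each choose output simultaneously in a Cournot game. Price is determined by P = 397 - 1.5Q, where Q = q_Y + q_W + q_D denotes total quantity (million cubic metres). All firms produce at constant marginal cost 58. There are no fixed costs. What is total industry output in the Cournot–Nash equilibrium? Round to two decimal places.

Each firm earns π_i = (397 - 1.5Q)q_i - 58q_i.
First-order condition (treating rivals' output as given): 339 - 3q_i - (3/2)·Σ_{j≠i} q_j = 0.
By symmetry each firm produces the same amount; substituting Σ_{j≠i} q_j = 2q_i yields q_i = 339/6 = 113/2.
Total output Q = 113/2 + 113/2 + 113/2 = 339/2.

169.50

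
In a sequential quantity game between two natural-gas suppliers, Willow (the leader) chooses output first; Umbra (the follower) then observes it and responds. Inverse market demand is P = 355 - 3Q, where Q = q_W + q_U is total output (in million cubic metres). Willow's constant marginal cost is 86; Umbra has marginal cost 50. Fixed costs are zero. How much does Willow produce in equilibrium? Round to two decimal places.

Solve by backward induction. Given q_W, the follower Umbra maximises π_U = (355 - 3q_W - 3q_U)q_U - 50q_U.
Follower FOC: 305 - 3q_W - 6q_U = 0, so q_U(q_W) = (305 - 3q_W)/6.
The leader anticipates this reaction. Substituting into P = 355 - 3Q gives P = 405/2 - (3/2)q_W, so π_W = (405/2 - (3/2)q_W)q_W - 86q_W.
Leader FOC: 233/2 - 3q_W = 0, so q_W = 233/6.
Then q_U = (305 - 3·(233/6))/6 = 377/12.

38.83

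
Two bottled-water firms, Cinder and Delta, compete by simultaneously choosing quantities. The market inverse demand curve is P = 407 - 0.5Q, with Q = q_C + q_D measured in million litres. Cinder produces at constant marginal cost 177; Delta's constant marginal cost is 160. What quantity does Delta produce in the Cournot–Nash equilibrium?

Cinder's profit: π_C = (407 - 0.5Q)q_C - (177q_C). Setting ∂π_C/∂q_C = 0: 230 - q_C - (1/2)(q_D) = 0.
Delta's first-order condition: 247 - q_D - (1/2)(q_C) = 0.
Rearranging gives the reaction functions q_C = (230 - (1/2)q_D) and q_D = (247 - (1/2)q_C).
Substituting one into the other gives q_C = 142 and q_D = 176.

176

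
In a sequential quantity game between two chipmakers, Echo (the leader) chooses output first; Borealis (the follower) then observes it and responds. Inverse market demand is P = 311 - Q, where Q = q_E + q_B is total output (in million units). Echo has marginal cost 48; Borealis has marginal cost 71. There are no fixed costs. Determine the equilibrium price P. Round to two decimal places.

Solve by backward induction. Given q_E, the follower Borealis maximises π_B = (311 - q_E - q_B)q_B - 71q_B.
Setting the follower's marginal profit to zero, 240 - q_E - 2q_B = 0, i.e. q_B = (240 - q_E)/2.
Echo substitutes q_B(q_E) into its own profit: π_E = q_E(311 - q_E - (240 - q_E)/2) - 48q_E = (191 - (1/2)q_E)q_E - 48q_E.
Leader FOC: 143 - q_E = 0, so q_E = 143.
Then q_B = (240 - 143)/2 = 97/2.
Total output Q = 383/2, so price P = 311 - 383/2 = 239/2.

119.50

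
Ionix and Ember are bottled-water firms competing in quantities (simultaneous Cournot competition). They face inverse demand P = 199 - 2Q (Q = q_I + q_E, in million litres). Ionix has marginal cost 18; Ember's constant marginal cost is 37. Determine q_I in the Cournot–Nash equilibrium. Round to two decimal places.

Ionix's profit: π_I = (199 - 2Q)q_I - (18q_I). Setting ∂π_I/∂q_I = 0: 181 - 4q_I - 2(q_E) = 0.
Ember's profit: π_E = (199 - 2Q)q_E - (37q_E). Setting ∂π_E/∂q_E = 0: 162 - 4q_E - 2(q_I) = 0.
Best responses: q_I = (181 - 2q_E)/4, q_E = (162 - 2q_I)/4.
Solving the pair: q_I = 100/3, q_E = 143/6.

33.33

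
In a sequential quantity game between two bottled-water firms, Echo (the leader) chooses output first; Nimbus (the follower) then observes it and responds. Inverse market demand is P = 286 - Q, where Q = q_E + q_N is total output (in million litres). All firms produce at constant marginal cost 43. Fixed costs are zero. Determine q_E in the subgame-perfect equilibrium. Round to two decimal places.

Solve by backward induction. Given q_E, the follower Nimbus maximises π_N = (286 - q_E - q_N)q_N - 43q_N.
Setting the follower's marginal profit to zero, 243 - q_E - 2q_N = 0, i.e. q_N = (243 - q_E)/2.
The leader anticipates this reaction. Substituting into P = 286 - Q gives P = 329/2 - (1/2)q_E, so π_E = (329/2 - (1/2)q_E)q_E - 43q_E.
The leader's first-order condition 243/2 - q_E = 0 yields q_E = 243/2.
Then q_N = (243 - 243/2)/2 = 243/4.

121.50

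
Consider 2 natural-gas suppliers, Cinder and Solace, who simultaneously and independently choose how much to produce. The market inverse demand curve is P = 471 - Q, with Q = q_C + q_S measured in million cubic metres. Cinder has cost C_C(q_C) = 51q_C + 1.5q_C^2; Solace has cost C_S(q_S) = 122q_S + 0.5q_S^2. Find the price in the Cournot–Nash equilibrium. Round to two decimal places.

311.29

Cinder's profit: π_C = (471 - Q)q_C - (51q_C + (3/2)q_C²). Setting ∂π_C/∂q_C = 0: 420 - 5q_C - (q_S) = 0.
Solace's profit: π_S = (471 - Q)q_S - (122q_S + (1/2)q_S²). Setting ∂π_S/∂q_S = 0: 349 - 3q_S - (q_C) = 0.
Best responses: q_C = (420 - q_S)/5, q_S = (349 - q_C)/3.
Solving the pair: q_C = 911/14, q_S = 1325/14.
Total output Q = 1118/7, so price P = 471 - 1118/7 = 311.2857.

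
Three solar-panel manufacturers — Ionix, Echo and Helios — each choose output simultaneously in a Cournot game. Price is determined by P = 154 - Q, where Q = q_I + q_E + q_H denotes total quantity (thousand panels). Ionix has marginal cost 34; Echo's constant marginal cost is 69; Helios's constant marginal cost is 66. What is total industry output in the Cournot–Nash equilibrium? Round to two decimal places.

73.25

Ionix's profit: π_I = (154 - Q)q_I - (34q_I). Setting ∂π_I/∂q_I = 0: 120 - 2q_I - (q_E + q_H) = 0.
Echo's profit: π_E = (154 - Q)q_E - (69q_E). Setting ∂π_E/∂q_E = 0: 85 - 2q_E - (q_I + q_H) = 0.
Helios's profit: π_H = (154 - Q)q_H - (66q_H). Setting ∂π_H/∂q_H = 0: 88 - 2q_H - (q_I + q_E) = 0.
Summing all 3 equations gives 293 − 4Q = 0, hence Q = 293/4.
Back-substituting: q_I = (120 − 293/4) = 187/4, q_E = (85 − 293/4) = 47/4, q_H = (88 − 293/4) = 59/4.
Total output Q = 187/4 + 47/4 + 59/4 = 293/4.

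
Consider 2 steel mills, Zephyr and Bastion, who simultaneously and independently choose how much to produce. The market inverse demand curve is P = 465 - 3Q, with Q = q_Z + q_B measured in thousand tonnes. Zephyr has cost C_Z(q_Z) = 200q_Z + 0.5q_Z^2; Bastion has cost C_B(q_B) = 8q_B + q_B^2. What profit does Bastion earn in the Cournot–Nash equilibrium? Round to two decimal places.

10464.85

Zephyr's profit: π_Z = (465 - 3Q)q_Z - (200q_Z + (1/2)q_Z²). Setting ∂π_Z/∂q_Z = 0: 265 - 7q_Z - 3(q_B) = 0.
Bastion's profit: π_B = (465 - 3Q)q_B - (8q_B + q_B²). Setting ∂π_B/∂q_B = 0: 457 - 8q_B - 3(q_Z) = 0.
Rearranging gives the reaction functions q_Z = (265 - 3q_B)/7 and q_B = (457 - 3q_Z)/8.
Solving the pair: q_Z = 749/47, q_B = 51.1489.
Price P = 465 - 3·67.0851 = 263.7447.
Bastion's profit: 263.7447·51.1489 - 8·51.1489 - 51.1489² = 10464.8547.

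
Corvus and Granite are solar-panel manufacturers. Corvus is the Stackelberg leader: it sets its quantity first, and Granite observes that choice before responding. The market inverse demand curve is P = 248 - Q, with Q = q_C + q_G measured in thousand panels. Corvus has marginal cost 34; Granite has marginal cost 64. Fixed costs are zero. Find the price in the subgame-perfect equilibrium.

The follower Granite best-responds to any q_C: π_G = (248 - Q)q_G - 64q_G.
Follower FOC: 184 - q_C - 2q_G = 0, so q_G(q_C) = (184 - q_C)/2.
Corvus substitutes q_G(q_C) into its own profit: π_C = q_C(248 - q_C - (184 - q_C)/2) - 34q_C = (156 - (1/2)q_C)q_C - 34q_C.
Maximising: ∂π_C/∂q_C = 122 - q_C = 0, giving q_C = 122.
Then q_G = (184 - 122)/2 = 31.
Total output Q = 153, so price P = 248 - 153 = 95.

95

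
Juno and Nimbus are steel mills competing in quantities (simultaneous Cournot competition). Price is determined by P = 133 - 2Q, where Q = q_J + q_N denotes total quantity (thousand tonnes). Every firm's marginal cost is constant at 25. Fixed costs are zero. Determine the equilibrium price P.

61

A representative firm's profit is π_i = q_i(133 - 2Q) - 25q_i.
First-order condition (treating rivals' output as given): 108 - 4q_i - 2q_j = 0.
With identical firms every q_j equals q_i, so q_j = q_i and 108 = 6q_i, giving q_i = 18.
Total output Q = 36, so price P = 133 - 2·36 = 61.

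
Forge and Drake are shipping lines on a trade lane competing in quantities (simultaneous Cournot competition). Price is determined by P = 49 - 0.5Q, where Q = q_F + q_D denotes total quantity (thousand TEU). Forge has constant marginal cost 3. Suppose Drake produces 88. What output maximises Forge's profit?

With the rival's output fixed at 88, Forge's profit is π_F = (49 - (1/2)·88 - (1/2)q_F)q_F - (3q_F) = (5 - (1/2)q_F)q_F - (3q_F).
∂π_F/∂q_F = 2 - q_F = 0, so q_F = 2.

2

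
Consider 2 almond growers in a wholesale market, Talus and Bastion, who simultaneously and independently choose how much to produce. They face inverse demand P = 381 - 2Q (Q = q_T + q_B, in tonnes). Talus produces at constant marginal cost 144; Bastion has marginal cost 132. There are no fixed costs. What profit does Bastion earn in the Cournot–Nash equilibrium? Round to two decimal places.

3784.50

Talus's profit: π_T = (381 - 2Q)q_T - (144q_T). Setting ∂π_T/∂q_T = 0: 237 - 4q_T - 2(q_B) = 0.
Bastion's profit: π_B = (381 - 2Q)q_B - (132q_B). Setting ∂π_B/∂q_B = 0: 249 - 4q_B - 2(q_T) = 0.
Best responses: q_T = (237 - 2q_B)/4, q_B = (249 - 2q_T)/4.
Solving the pair: q_T = 75/2, q_B = 87/2.
Price P = 381 - 2·81 = 219.
Bastion's profit: (219 - 132)·(87/2) = 3784.5000.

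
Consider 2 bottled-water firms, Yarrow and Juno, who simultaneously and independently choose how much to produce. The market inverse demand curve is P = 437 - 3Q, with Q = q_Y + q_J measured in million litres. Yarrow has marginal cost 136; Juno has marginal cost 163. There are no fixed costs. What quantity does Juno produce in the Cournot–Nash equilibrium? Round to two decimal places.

27.44

Yarrow's profit: π_Y = (437 - 3Q)q_Y - (136q_Y). Setting ∂π_Y/∂q_Y = 0: 301 - 6q_Y - 3(q_J) = 0.
Juno's profit: π_J = (437 - 3Q)q_J - (163q_J). Setting ∂π_J/∂q_J = 0: 274 - 6q_J - 3(q_Y) = 0.
Rearranging gives the reaction functions q_Y = (301 - 3q_J)/6 and q_J = (274 - 3q_Y)/6.
Substituting one into the other gives q_Y = 328/9 and q_J = 247/9.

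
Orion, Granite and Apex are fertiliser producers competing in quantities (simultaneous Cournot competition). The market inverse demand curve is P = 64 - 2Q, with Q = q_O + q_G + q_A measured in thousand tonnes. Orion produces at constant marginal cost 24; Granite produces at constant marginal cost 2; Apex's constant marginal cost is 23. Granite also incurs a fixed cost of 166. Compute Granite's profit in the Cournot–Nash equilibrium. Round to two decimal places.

Orion's profit: π_O = (64 - 2Q)q_O - (24q_O). Setting ∂π_O/∂q_O = 0: 40 - 4q_O - 2(q_G + q_A) = 0.
Granite's profit: π_G = (64 - 2Q)q_G - (2q_G). Setting ∂π_G/∂q_G = 0: 62 - 4q_G - 2(q_O + q_A) = 0.
Apex's first-order condition: 41 - 4q_A - 2(q_O + q_G) = 0.
Summing all 3 equations gives 143 − 8Q = 0, hence Q = 143/8.
Back-substituting: q_O = (40 − 143/4)/2 = 17/8, q_G = (62 − 143/4)/2 = 105/8, q_A = (41 − 143/4)/2 = 21/8.
Price P = 64 - 2·(143/8) = 113/4.
Granite's profit: (113/4 - 2)·(105/8) - 166 = 178.5313.

178.53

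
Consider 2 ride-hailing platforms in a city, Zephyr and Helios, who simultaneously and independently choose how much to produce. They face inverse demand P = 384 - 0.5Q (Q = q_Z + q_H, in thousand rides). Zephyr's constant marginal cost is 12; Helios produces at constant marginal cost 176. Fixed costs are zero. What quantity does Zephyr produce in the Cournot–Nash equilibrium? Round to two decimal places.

357.33

Zephyr's profit: π_Z = (384 - 0.5Q)q_Z - (12q_Z). Setting ∂π_Z/∂q_Z = 0: 372 - q_Z - (1/2)(q_H) = 0.
Helios's profit: π_H = (384 - 0.5Q)q_H - (176q_H). Setting ∂π_H/∂q_H = 0: 208 - q_H - (1/2)(q_Z) = 0.
So q_Z = (372 - (1/2)q_H) and q_H = (208 - (1/2)q_Z).
Substituting one into the other gives q_Z = 1072/3 and q_H = 88/3.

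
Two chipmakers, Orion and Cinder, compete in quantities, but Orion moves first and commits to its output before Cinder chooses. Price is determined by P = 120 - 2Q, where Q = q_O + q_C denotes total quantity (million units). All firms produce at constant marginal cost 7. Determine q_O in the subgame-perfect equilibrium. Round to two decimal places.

28.25

Solve by backward induction. Given q_O, the follower Cinder maximises π_C = (120 - 2q_O - 2q_C)q_C - 7q_C.
Setting the follower's marginal profit to zero, 113 - 2q_O - 4q_C = 0, i.e. q_C = (113 - 2q_O)/4.
Orion substitutes q_C(q_O) into its own profit: π_O = q_O(120 - 2q_O - (113 - 2q_O)/2) - 7q_O = (127/2 - q_O)q_O - 7q_O.
The leader's first-order condition 113/2 - 2q_O = 0 yields q_O = 113/4.
Then q_C = (113 - 2·(113/4))/4 = 113/8.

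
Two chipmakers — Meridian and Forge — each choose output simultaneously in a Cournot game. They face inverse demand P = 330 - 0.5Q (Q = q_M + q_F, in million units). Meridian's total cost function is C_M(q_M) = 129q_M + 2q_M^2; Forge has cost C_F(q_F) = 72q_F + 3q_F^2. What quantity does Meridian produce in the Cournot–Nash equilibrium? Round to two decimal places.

Meridian's profit: π_M = (330 - 0.5Q)q_M - (129q_M + 2q_M²). Setting ∂π_M/∂q_M = 0: 201 - 5q_M - (1/2)(q_F) = 0.
Forge's first-order condition: 258 - 7q_F - (1/2)(q_M) = 0.
Rearranging gives the reaction functions q_M = (201 - (1/2)q_F)/5 and q_F = (258 - (1/2)q_M)/7.
Substituting one into the other gives q_M = 36.7770 and q_F = 34.2302.

36.78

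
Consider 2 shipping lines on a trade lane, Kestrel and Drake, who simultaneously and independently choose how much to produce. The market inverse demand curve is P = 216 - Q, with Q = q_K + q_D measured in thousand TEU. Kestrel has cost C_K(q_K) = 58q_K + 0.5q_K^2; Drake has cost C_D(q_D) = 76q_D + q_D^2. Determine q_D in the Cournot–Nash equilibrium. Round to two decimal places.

23.82

Kestrel's profit: π_K = (216 - Q)q_K - (58q_K + (1/2)q_K²). Setting ∂π_K/∂q_K = 0: 158 - 3q_K - (q_D) = 0.
Drake's profit: π_D = (216 - Q)q_D - (76q_D + q_D²). Setting ∂π_D/∂q_D = 0: 140 - 4q_D - (q_K) = 0.
Best responses: q_K = (158 - q_D)/3, q_D = (140 - q_K)/4.
Substituting one into the other gives q_K = 492/11 and q_D = 262/11.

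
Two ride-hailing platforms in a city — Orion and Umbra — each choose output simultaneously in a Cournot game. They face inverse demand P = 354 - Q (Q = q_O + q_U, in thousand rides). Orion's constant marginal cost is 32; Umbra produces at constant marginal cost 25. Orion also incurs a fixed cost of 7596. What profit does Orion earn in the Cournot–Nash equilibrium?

3429

Orion's profit: π_O = (354 - Q)q_O - (32q_O). Setting ∂π_O/∂q_O = 0: 322 - 2q_O - (q_U) = 0.
Umbra's first-order condition: 329 - 2q_U - (q_O) = 0.
So q_O = (322 - q_U)/2 and q_U = (329 - q_O)/2.
Solving the pair: q_O = 105, q_U = 112.
Price P = 354 - 217 = 137.
Orion's profit: (137 - 32)·105 - 7596 = 3429.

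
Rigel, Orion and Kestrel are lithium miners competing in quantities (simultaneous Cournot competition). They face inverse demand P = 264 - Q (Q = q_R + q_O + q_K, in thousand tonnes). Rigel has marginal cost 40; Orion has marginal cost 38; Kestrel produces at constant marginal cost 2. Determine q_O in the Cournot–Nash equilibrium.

48

Rigel's profit: π_R = (264 - Q)q_R - (40q_R). Setting ∂π_R/∂q_R = 0: 224 - 2q_R - (q_O + q_K) = 0.
Orion's first-order condition: 226 - 2q_O - (q_R + q_K) = 0.
Kestrel's profit: π_K = (264 - Q)q_K - (2q_K). Setting ∂π_K/∂q_K = 0: 262 - 2q_K - (q_R + q_O) = 0.
Summing all 3 equations gives 712 − 4Q = 0, hence Q = 178.
Back-substituting: q_R = (224 − 178) = 46, q_O = (226 − 178) = 48, q_K = (262 − 178) = 84.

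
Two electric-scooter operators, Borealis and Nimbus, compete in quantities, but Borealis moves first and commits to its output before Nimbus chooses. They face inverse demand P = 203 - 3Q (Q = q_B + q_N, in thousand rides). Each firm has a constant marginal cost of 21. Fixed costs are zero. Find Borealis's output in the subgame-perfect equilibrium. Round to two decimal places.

Solve by backward induction. Given q_B, the follower Nimbus maximises π_N = (203 - 3q_B - 3q_N)q_N - 21q_N.
Setting the follower's marginal profit to zero, 182 - 3q_B - 6q_N = 0, i.e. q_N = (182 - 3q_B)/6.
The leader anticipates this reaction. Substituting into P = 203 - 3Q gives P = 112 - (3/2)q_B, so π_B = (112 - (3/2)q_B)q_B - 21q_B.
The leader's first-order condition 91 - 3q_B = 0 yields q_B = 91/3.
Then q_N = (182 - 3·(91/3))/6 = 91/6.

30.33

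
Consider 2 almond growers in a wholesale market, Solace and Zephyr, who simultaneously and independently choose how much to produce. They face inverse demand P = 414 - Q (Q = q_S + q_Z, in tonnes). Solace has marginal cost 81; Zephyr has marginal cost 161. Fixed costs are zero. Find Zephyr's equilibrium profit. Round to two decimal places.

Solace's profit: π_S = (414 - Q)q_S - (81q_S). Setting ∂π_S/∂q_S = 0: 333 - 2q_S - (q_Z) = 0.
Zephyr's profit: π_Z = (414 - Q)q_Z - (161q_Z). Setting ∂π_Z/∂q_Z = 0: 253 - 2q_Z - (q_S) = 0.
Best responses: q_S = (333 - q_Z)/2, q_Z = (253 - q_S)/2.
Solving the pair: q_S = 413/3, q_Z = 173/3.
Price P = 414 - 586/3 = 656/3.
Zephyr's profit: (656/3 - 161)·(173/3) = 3325.4444.

3325.44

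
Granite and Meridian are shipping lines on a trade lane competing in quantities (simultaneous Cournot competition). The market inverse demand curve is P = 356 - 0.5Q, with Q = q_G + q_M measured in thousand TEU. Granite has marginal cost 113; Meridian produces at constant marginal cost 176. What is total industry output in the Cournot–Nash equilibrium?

Granite's profit: π_G = (356 - 0.5Q)q_G - (113q_G). Setting ∂π_G/∂q_G = 0: 243 - q_G - (1/2)(q_M) = 0.
Meridian's first-order condition: 180 - q_M - (1/2)(q_G) = 0.
Rearranging gives the reaction functions q_G = (243 - (1/2)q_M) and q_M = (180 - (1/2)q_G).
Solving the pair: q_G = 204, q_M = 78.
Total output Q = 204 + 78 = 282.

282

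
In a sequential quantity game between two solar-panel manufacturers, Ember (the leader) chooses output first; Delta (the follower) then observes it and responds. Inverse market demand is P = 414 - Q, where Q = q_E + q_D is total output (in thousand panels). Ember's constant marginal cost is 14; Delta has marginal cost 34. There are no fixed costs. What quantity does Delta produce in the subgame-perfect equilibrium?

Solve by backward induction. Given q_E, the follower Delta maximises π_D = (414 - q_E - q_D)q_D - 34q_D.
∂π_D/∂q_D = 380 - q_E - 2q_D = 0 gives the reaction function q_D = (380 - q_E)/2.
The leader anticipates this reaction. Substituting into P = 414 - Q gives P = 224 - (1/2)q_E, so π_E = (224 - (1/2)q_E)q_E - 14q_E.
Maximising: ∂π_E/∂q_E = 210 - q_E = 0, giving q_E = 210.
Then q_D = (380 - 210)/2 = 85.

85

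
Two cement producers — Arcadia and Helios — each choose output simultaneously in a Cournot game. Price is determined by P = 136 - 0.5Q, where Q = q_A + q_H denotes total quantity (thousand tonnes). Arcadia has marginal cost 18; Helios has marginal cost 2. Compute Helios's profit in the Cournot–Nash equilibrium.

5000

Arcadia's profit: π_A = (136 - 0.5Q)q_A - (18q_A). Setting ∂π_A/∂q_A = 0: 118 - q_A - (1/2)(q_H) = 0.
Helios's profit: π_H = (136 - 0.5Q)q_H - (2q_H). Setting ∂π_H/∂q_H = 0: 134 - q_H - (1/2)(q_A) = 0.
Best responses: q_A = (118 - (1/2)q_H), q_H = (134 - (1/2)q_A).
Solving the pair: q_A = 68, q_H = 100.
Price P = 136 - (1/2)·168 = 52.
Helios's profit: (52 - 2)·100 = 5000.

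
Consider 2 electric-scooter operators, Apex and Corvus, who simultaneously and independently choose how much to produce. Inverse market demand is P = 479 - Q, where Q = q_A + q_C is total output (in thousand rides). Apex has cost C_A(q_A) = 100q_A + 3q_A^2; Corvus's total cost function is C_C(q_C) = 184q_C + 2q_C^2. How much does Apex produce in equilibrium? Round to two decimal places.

Apex's profit: π_A = (479 - Q)q_A - (100q_A + 3q_A²). Setting ∂π_A/∂q_A = 0: 379 - 8q_A - (q_C) = 0.
Corvus's first-order condition: 295 - 6q_C - (q_A) = 0.
Rearranging gives the reaction functions q_A = (379 - q_C)/8 and q_C = (295 - q_A)/6.
Substituting one into the other gives q_A = 1979/47 and q_C = 1981/47.

42.11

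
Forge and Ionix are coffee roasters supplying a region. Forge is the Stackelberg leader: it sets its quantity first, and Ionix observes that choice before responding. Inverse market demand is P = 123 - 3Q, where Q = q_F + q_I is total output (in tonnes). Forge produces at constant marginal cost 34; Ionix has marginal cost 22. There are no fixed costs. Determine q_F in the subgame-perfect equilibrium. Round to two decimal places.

12.83

Solve by backward induction. Given q_F, the follower Ionix maximises π_I = (123 - 3q_F - 3q_I)q_I - 22q_I.
Follower FOC: 101 - 3q_F - 6q_I = 0, so q_I(q_F) = (101 - 3q_F)/6.
Forge substitutes q_I(q_F) into its own profit: π_F = q_F(123 - 3q_F - (101 - 3q_F)/2) - 34q_F = (145/2 - (3/2)q_F)q_F - 34q_F.
Maximising: ∂π_F/∂q_F = 77/2 - 3q_F = 0, giving q_F = 77/6.
Then q_I = (101 - 3·(77/6))/6 = 125/12.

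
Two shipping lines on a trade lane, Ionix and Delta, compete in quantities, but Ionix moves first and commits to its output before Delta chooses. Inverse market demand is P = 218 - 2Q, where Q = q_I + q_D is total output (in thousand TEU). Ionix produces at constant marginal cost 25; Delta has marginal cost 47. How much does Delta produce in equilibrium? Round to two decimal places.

15.88

The follower Delta best-responds to any q_I: π_D = (218 - 2Q)q_D - 47q_D.
Follower FOC: 171 - 2q_I - 4q_D = 0, so q_D(q_I) = (171 - 2q_I)/4.
The leader anticipates this reaction. Substituting into P = 218 - 2Q gives P = 265/2 - q_I, so π_I = (265/2 - q_I)q_I - 25q_I.
Leader FOC: 215/2 - 2q_I = 0, so q_I = 215/4.
Then q_D = (171 - 2·(215/4))/4 = 127/8.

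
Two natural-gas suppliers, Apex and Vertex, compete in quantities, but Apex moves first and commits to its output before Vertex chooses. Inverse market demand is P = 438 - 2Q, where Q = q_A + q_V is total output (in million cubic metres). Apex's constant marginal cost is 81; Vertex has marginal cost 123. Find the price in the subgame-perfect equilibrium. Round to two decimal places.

180.75

Solve by backward induction. Given q_A, the follower Vertex maximises π_V = (438 - 2q_A - 2q_V)q_V - 123q_V.
Setting the follower's marginal profit to zero, 315 - 2q_A - 4q_V = 0, i.e. q_V = (315 - 2q_A)/4.
Apex substitutes q_V(q_A) into its own profit: π_A = q_A(438 - 2q_A - (315 - 2q_A)/2) - 81q_A = (561/2 - q_A)q_A - 81q_A.
Maximising: ∂π_A/∂q_A = 399/2 - 2q_A = 0, giving q_A = 399/4.
Then q_V = (315 - 2·(399/4))/4 = 231/8.
Total output Q = 1029/8, so price P = 438 - 2·(1029/8) = 723/4.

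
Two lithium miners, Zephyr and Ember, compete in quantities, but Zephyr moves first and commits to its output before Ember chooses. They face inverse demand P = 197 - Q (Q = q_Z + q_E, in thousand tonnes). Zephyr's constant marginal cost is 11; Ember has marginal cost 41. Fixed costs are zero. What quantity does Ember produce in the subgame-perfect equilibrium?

24

The follower Ember best-responds to any q_Z: π_E = (197 - Q)q_E - 41q_E.
∂π_E/∂q_E = 156 - q_Z - 2q_E = 0 gives the reaction function q_E = (156 - q_Z)/2.
Zephyr substitutes q_E(q_Z) into its own profit: π_Z = q_Z(197 - q_Z - (156 - q_Z)/2) - 11q_Z = (119 - (1/2)q_Z)q_Z - 11q_Z.
Leader FOC: 108 - q_Z = 0, so q_Z = 108.
Then q_E = (156 - 108)/2 = 24.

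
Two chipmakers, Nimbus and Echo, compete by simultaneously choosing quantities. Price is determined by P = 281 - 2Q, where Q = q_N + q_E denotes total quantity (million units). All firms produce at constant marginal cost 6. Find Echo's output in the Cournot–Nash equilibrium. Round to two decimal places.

Each firm earns π_i = (281 - 2Q)q_i - 6q_i.
First-order condition (treating rivals' output as given): 275 - 4q_i - 2q_j = 0.
By symmetry each firm produces the same amount; substituting q_j = q_i yields q_i = 275/6.

45.83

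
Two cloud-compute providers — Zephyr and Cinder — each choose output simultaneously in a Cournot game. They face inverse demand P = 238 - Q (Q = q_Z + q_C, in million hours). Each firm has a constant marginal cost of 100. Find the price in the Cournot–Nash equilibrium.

146

Each firm earns π_i = (238 - Q)q_i - 100q_i.
First-order condition (treating rivals' output as given): 138 - 2q_i - q_j = 0.
By symmetry each firm produces the same amount; substituting q_j = q_i yields q_i = 138/3 = 46.
Total output Q = 92, so price P = 238 - 92 = 146.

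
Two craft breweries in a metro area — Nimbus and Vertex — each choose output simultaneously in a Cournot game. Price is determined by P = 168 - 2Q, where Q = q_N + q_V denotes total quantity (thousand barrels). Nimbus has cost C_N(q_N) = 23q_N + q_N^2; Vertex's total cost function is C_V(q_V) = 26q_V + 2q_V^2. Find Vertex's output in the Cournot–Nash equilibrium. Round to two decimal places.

Nimbus's profit: π_N = (168 - 2Q)q_N - (23q_N + q_N²). Setting ∂π_N/∂q_N = 0: 145 - 6q_N - 2(q_V) = 0.
Vertex's profit: π_V = (168 - 2Q)q_V - (26q_V + 2q_V²). Setting ∂π_V/∂q_V = 0: 142 - 8q_V - 2(q_N) = 0.
Best responses: q_N = (145 - 2q_V)/6, q_V = (142 - 2q_N)/8.
Substituting one into the other gives q_N = 219/11 and q_V = 281/22.

12.77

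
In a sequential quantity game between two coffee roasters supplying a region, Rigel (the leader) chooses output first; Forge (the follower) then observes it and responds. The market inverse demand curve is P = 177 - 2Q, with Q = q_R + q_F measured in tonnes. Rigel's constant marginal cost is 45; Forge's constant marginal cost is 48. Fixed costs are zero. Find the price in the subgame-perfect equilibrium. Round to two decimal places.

78.75

The follower Forge best-responds to any q_R: π_F = (177 - 2Q)q_F - 48q_F.
Follower FOC: 129 - 2q_R - 4q_F = 0, so q_F(q_R) = (129 - 2q_R)/4.
Rigel substitutes q_F(q_R) into its own profit: π_R = q_R(177 - 2q_R - (129 - 2q_R)/2) - 45q_R = (225/2 - q_R)q_R - 45q_R.
The leader's first-order condition 135/2 - 2q_R = 0 yields q_R = 135/4.
Then q_F = (129 - 2·(135/4))/4 = 123/8.
Total output Q = 393/8, so price P = 177 - 2·(393/8) = 315/4.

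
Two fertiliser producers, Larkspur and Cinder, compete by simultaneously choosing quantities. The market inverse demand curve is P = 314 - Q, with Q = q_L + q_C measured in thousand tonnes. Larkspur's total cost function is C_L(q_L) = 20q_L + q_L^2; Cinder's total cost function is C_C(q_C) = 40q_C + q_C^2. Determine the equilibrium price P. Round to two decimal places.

Larkspur's profit: π_L = (314 - Q)q_L - (20q_L + q_L²). Setting ∂π_L/∂q_L = 0: 294 - 4q_L - (q_C) = 0.
Cinder's profit: π_C = (314 - Q)q_C - (40q_C + q_C²). Setting ∂π_C/∂q_C = 0: 274 - 4q_C - (q_L) = 0.
So q_L = (294 - q_C)/4 and q_C = (274 - q_L)/4.
Substituting one into the other gives q_L = 902/15 and q_C = 802/15.
Total output Q = 568/5, so price P = 314 - 568/5 = 1002/5.

200.40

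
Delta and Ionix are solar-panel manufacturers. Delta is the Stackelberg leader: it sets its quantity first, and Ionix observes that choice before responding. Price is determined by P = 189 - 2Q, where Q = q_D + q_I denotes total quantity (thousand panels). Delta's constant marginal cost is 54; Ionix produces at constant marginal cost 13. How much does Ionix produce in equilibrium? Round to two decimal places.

The follower Ionix best-responds to any q_D: π_I = (189 - 2Q)q_I - 13q_I.
Setting the follower's marginal profit to zero, 176 - 2q_D - 4q_I = 0, i.e. q_I = (176 - 2q_D)/4.
Delta substitutes q_I(q_D) into its own profit: π_D = q_D(189 - 2q_D - (176 - 2q_D)/2) - 54q_D = (101 - q_D)q_D - 54q_D.
Maximising: ∂π_D/∂q_D = 47 - 2q_D = 0, giving q_D = 47/2.
Then q_I = (176 - 2·(47/2))/4 = 129/4.

32.25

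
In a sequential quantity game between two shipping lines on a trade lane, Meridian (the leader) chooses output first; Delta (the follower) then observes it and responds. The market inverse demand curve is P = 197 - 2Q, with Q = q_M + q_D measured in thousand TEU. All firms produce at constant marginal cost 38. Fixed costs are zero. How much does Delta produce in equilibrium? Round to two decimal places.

19.88

Solve by backward induction. Given q_M, the follower Delta maximises π_D = (197 - 2q_M - 2q_D)q_D - 38q_D.
Setting the follower's marginal profit to zero, 159 - 2q_M - 4q_D = 0, i.e. q_D = (159 - 2q_M)/4.
The leader anticipates this reaction. Substituting into P = 197 - 2Q gives P = 235/2 - q_M, so π_M = (235/2 - q_M)q_M - 38q_M.
Maximising: ∂π_M/∂q_M = 159/2 - 2q_M = 0, giving q_M = 159/4.
Then q_D = (159 - 2·(159/4))/4 = 159/8.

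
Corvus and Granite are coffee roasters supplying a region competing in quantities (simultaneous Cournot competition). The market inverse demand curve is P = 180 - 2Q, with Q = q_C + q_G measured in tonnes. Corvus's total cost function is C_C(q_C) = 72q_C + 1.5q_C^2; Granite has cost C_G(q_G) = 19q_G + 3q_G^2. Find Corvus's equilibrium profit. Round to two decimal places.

Corvus's profit: π_C = (180 - 2Q)q_C - (72q_C + (3/2)q_C²). Setting ∂π_C/∂q_C = 0: 108 - 7q_C - 2(q_G) = 0.
Granite's profit: π_G = (180 - 2Q)q_G - (19q_G + 3q_G²). Setting ∂π_G/∂q_G = 0: 161 - 10q_G - 2(q_C) = 0.
So q_C = (108 - 2q_G)/7 and q_G = (161 - 2q_C)/10.
Substituting one into the other gives q_C = 379/33 and q_G = 911/66.
Price P = 180 - 2·(1669/66) = 129.4242.
Corvus's profit: 129.4242·(379/33) - 72·(379/33) - (3/2)(379/33)² = 461.6561.

461.66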